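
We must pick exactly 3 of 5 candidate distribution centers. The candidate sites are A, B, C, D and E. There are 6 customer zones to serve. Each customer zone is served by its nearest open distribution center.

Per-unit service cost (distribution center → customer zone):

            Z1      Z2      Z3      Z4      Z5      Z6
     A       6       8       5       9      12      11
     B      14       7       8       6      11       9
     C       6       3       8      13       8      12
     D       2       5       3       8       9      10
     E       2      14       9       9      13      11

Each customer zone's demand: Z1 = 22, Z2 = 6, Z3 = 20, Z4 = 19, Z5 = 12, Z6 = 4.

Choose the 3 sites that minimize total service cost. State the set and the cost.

Choose B, C and D; total service cost 368.

With exactly 3 open, each customer zone uses its cheapest among the chosen.
{B, C, D}: Z1→D 2·22=44, Z2→C 3·6=18, Z3→D 3·20=60, Z4→B 6·19=114, Z5→C 8·12=96, Z6→B 9·4=36. Service cost 368.
{A, B, D}: service cost 392
{B, D, E}: service cost 392
Among all 10 size-3 choices, {B, C, D} is lowest.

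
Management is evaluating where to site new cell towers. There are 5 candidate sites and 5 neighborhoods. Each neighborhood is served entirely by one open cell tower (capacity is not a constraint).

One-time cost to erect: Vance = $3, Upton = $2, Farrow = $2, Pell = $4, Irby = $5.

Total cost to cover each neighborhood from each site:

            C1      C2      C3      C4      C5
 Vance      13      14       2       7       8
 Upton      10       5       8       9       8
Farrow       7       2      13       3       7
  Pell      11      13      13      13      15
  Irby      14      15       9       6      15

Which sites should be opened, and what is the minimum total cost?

Open Vance and Farrow; minimum total cost 26.

For any fixed open set, each neighborhood goes to its cheapest open site; total = fixed + service.
{Vance, Farrow}: C1→Farrow 7, C2→Farrow 2, C3→Vance 2, C4→Farrow 3, C5→Farrow 7. Service 21; fixed 5; total 26.
{Vance, Upton, Farrow}: C1→Farrow 7, C2→Farrow 2, C3→Vance 2, C4→Farrow 3, C5→Farrow 7. Service 21; fixed 7; total 28.
{Vance, Farrow, Pell}: service 21 + fixed 9 = 30
{Vance, Upton, Farrow, Pell, Irby}: service 21 + fixed 16 = 37
No other subset beats 26.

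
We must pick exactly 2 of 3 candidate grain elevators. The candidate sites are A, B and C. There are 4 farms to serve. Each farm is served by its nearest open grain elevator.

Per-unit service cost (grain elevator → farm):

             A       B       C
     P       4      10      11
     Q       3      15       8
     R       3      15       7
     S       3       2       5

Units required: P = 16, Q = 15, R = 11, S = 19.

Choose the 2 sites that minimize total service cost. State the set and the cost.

Choose A and B; total service cost 180.

With exactly 2 open, each farm uses its cheapest among the chosen.
{A, B}: P→A 4·16=64, Q→A 3·15=45, R→A 3·11=33, S→B 2·19=38. Service cost 180.
{A, C}: service cost 199
{B, C}: service cost 395
Among all 3 size-2 choices, {A, B} is lowest.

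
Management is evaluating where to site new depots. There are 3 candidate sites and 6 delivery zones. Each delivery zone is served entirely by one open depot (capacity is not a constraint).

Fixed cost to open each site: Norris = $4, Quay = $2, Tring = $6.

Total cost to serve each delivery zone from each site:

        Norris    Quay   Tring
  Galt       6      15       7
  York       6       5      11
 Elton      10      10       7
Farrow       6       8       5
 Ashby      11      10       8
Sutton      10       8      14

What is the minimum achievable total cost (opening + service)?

For any fixed open set, each delivery zone goes to its cheapest open site; total = fixed + service.
{Quay, Tring}: Galt→Tring 7, York→Quay 5, Elton→Tring 7, Farrow→Tring 5, Ashby→Tring 8, Sutton→Quay 8. Service 40; fixed 8; total 48.
{Norris, Quay}: Galt→Norris 6, York→Quay 5, Elton→Norris 10, Farrow→Norris 6, Ashby→Quay 10, Sutton→Quay 8. Service 45; fixed 6; total 51.
{Norris, Quay, Tring}: Galt→Norris 6, York→Quay 5, Elton→Tring 7, Farrow→Tring 5, Ashby→Tring 8, Sutton→Quay 8. Service 39; fixed 12; total 51.
{Quay}: service 56 + fixed 2 = 58
No other subset beats 48.

Minimum total cost: 48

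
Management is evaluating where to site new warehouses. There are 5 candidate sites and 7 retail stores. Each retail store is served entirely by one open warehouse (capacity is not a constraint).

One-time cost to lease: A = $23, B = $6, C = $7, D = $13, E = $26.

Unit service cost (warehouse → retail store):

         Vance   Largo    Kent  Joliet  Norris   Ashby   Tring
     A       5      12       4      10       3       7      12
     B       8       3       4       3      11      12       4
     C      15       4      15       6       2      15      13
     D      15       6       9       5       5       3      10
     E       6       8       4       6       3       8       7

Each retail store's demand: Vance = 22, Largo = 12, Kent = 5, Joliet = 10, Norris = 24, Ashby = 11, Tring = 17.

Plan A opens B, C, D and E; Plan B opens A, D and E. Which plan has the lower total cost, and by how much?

Plan A: {B, C, D, E}: Vance→E 6·22=132, Largo→B 3·12=36, Kent→B 4·5=20, Joliet→B 3·10=30, Norris→C 2·24=48, Ashby→D 3·11=33, Tring→B 4·17=68. Service 367; fixed 52; total 419.
Plan B: {A, D, E}: Vance→A 5·22=110, Largo→D 6·12=72, Kent→A 4·5=20, Joliet→D 5·10=50, Norris→A 3·24=72, Ashby→D 3·11=33, Tring→E 7·17=119. Service 476; fixed 62; total 538.
Difference: |419 − 538| = 119.

Plan A is cheaper by 119.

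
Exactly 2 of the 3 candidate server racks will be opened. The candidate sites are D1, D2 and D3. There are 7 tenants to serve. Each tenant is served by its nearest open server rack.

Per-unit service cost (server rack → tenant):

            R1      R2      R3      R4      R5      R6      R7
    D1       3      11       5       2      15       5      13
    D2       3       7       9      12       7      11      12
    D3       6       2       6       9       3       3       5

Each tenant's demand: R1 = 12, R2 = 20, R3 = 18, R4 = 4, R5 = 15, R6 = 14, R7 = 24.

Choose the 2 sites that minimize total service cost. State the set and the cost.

Choose D1 and D3; total service cost 381.

With exactly 2 open, each tenant uses its cheapest among the chosen.
{D1, D3}: R1→D1 3·12=36, R2→D3 2·20=40, R3→D1 5·18=90, R4→D1 2·4=8, R5→D3 3·15=45, R6→D3 3·14=42, R7→D3 5·24=120. Service cost 381.
{D2, D3}: service cost 427
{D1, D2}: service cost 737
Among all 3 size-2 choices, {D1, D3} is lowest.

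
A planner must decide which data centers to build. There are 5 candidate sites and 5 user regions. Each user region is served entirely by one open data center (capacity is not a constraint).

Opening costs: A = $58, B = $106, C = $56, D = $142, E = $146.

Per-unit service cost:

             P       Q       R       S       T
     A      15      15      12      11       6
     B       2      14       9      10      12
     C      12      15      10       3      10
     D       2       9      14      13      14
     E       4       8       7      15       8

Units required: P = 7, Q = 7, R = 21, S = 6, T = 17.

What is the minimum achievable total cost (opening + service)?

For any fixed open set, each user region goes to its cheapest open site; total = fixed + service.
{C, E}: P→E 4·7=28, Q→E 8·7=56, R→E 7·21=147, S→C 3·6=18, T→E 8·17=136. Service 385; fixed 202; total 587.
{A, E}: service 399 + fixed 204 = 603
{E}: service 457 + fixed 146 = 603
{A, B, C, D, E}: service 337 + fixed 508 = 845
No other subset beats 587.

Minimum total cost: 587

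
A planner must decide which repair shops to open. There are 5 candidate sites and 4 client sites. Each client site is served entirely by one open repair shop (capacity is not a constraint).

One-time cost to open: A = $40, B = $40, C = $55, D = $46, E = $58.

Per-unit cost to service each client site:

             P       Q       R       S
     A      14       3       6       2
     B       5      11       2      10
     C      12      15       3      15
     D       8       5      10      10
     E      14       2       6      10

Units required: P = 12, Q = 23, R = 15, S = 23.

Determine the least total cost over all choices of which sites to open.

For any fixed open set, each client site goes to its cheapest open site; total = fixed + service.
{A, B}: P→B 5·12=60, Q→A 3·23=69, R→B 2·15=30, S→A 2·23=46. Service 205; fixed 80; total 285.
{A, B, E}: service 182 + fixed 138 = 320
{A, B, D}: service 205 + fixed 126 = 331
{A, B, C, D, E}: service 182 + fixed 239 = 421
No other subset beats 285.

Minimum total cost: 285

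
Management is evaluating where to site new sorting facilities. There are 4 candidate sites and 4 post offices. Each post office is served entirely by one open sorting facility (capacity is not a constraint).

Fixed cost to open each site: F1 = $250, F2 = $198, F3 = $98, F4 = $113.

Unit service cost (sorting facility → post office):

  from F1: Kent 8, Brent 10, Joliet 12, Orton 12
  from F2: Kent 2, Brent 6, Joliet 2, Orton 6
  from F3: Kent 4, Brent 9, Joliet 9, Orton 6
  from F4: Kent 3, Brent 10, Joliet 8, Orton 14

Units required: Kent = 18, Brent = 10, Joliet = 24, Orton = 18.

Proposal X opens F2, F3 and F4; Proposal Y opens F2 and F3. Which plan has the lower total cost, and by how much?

Proposal X: {F2, F3, F4}: Kent→F2 2·18=36, Brent→F2 6·10=60, Joliet→F2 2·24=48, Orton→F2 6·18=108. Service 252; fixed 409; total 661.
Proposal Y: {F2, F3}: Kent→F2 2·18=36, Brent→F2 6·10=60, Joliet→F2 2·24=48, Orton→F2 6·18=108. Service 252; fixed 296; total 548.
Difference: |661 − 548| = 113.

Proposal Y is cheaper by 113.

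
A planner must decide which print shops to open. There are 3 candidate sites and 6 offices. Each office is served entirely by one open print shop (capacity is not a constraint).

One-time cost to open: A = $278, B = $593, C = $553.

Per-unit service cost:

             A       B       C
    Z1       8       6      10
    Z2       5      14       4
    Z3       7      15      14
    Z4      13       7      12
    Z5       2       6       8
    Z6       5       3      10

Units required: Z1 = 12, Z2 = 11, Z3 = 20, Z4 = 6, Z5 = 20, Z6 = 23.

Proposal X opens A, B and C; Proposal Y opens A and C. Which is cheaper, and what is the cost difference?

Proposal Y is cheaper by 493.

Proposal X: {A, B, C}: Z1→B 6·12=72, Z2→C 4·11=44, Z3→A 7·20=140, Z4→B 7·6=42, Z5→A 2·20=40, Z6→B 3·23=69. Service 407; fixed 1424; total 1831.
Proposal Y: {A, C}: Z1→A 8·12=96, Z2→C 4·11=44, Z3→A 7·20=140, Z4→C 12·6=72, Z5→A 2·20=40, Z6→A 5·23=115. Service 507; fixed 831; total 1338.
Difference: |1831 − 1338| = 493.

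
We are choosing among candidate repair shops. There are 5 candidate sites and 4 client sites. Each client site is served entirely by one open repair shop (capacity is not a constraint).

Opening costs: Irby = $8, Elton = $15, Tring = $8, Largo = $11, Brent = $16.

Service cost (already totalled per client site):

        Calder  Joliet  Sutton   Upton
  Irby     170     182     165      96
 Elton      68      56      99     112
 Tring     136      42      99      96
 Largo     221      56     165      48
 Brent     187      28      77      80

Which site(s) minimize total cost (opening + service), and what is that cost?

For any fixed open set, each client site goes to its cheapest open site; total = fixed + service.
{Elton, Largo, Brent}: Calder→Elton 68, Joliet→Brent 28, Sutton→Brent 77, Upton→Largo 48. Service 221; fixed 42; total 263.
{Irby, Elton, Largo, Brent}: service 221 + fixed 50 = 271
{Elton, Tring, Largo, Brent}: service 221 + fixed 50 = 271
{Irby, Elton, Tring, Largo, Brent}: service 221 + fixed 58 = 279
No other subset beats 263.

Open Elton, Largo and Brent; minimum total cost 263.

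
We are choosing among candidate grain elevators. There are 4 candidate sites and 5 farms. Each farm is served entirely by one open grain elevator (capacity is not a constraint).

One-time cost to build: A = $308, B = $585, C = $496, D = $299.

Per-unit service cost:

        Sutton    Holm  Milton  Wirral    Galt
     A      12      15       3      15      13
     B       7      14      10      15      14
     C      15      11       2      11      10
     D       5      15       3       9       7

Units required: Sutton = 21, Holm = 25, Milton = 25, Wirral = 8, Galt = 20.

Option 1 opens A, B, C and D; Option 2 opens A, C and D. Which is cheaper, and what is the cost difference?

Option 2 is cheaper by 585.

Option 1: {A, B, C, D}: Sutton→D 5·21=105, Holm→C 11·25=275, Milton→C 2·25=50, Wirral→D 9·8=72, Galt→D 7·20=140. Service 642; fixed 1688; total 2330.
Option 2: {A, C, D}: Sutton→D 5·21=105, Holm→C 11·25=275, Milton→C 2·25=50, Wirral→D 9·8=72, Galt→D 7·20=140. Service 642; fixed 1103; total 1745.
Difference: |2330 − 1745| = 585.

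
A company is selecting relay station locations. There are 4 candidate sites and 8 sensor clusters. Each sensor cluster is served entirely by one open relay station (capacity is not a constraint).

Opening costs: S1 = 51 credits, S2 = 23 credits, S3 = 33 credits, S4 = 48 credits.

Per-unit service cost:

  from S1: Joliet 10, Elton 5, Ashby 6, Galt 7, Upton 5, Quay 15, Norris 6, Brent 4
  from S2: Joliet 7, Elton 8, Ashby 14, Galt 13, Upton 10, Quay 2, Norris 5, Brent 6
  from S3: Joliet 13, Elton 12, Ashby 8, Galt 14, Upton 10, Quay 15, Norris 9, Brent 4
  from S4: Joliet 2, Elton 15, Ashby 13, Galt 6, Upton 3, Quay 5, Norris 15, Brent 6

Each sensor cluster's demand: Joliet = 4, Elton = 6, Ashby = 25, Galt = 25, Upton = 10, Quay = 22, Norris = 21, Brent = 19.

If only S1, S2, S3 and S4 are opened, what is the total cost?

Total cost: 748

Each sensor cluster is assigned to its cheapest site among the open ones.
{S1, S2, S3, S4}: Joliet→S4 2·4=8, Elton→S1 5·6=30, Ashby→S1 6·25=150, Galt→S4 6·25=150, Upton→S4 3·10=30, Quay→S2 2·22=44, Norris→S2 5·21=105, Brent→S1 4·19=76. Service 593; fixed 155; total 748.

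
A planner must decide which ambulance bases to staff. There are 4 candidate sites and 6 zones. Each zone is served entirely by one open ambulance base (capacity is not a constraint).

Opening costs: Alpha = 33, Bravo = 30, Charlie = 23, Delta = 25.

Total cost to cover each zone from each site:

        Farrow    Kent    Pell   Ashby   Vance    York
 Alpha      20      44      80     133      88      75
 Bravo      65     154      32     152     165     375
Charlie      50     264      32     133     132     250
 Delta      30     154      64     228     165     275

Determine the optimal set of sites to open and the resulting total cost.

For any fixed open set, each zone goes to its cheapest open site; total = fixed + service.
{Alpha, Charlie}: Farrow→Alpha 20, Kent→Alpha 44, Pell→Charlie 32, Ashby→Alpha 133, Vance→Alpha 88, York→Alpha 75. Service 392; fixed 56; total 448.
{Alpha, Bravo}: service 392 + fixed 63 = 455
{Alpha}: service 440 + fixed 33 = 473
{Alpha, Bravo, Charlie, Delta}: service 392 + fixed 111 = 503
No other subset beats 448.

Open Alpha and Charlie; minimum total cost 448.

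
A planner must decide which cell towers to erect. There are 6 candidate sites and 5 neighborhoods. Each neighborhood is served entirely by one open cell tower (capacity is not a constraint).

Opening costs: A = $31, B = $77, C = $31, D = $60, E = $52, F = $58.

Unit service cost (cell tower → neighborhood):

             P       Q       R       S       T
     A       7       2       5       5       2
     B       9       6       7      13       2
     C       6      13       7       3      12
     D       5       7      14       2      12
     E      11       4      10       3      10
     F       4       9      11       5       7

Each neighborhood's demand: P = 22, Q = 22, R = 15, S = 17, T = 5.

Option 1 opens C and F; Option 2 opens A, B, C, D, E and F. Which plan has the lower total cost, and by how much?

Option 2 is cheaper by 6.

Option 1: {C, F}: P→F 4·22=88, Q→F 9·22=198, R→C 7·15=105, S→C 3·17=51, T→F 7·5=35. Service 477; fixed 89; total 566.
Option 2: {A, B, C, D, E, F}: P→F 4·22=88, Q→A 2·22=44, R→A 5·15=75, S→D 2·17=34, T→A 2·5=10. Service 251; fixed 309; total 560.
Difference: |566 − 560| = 6.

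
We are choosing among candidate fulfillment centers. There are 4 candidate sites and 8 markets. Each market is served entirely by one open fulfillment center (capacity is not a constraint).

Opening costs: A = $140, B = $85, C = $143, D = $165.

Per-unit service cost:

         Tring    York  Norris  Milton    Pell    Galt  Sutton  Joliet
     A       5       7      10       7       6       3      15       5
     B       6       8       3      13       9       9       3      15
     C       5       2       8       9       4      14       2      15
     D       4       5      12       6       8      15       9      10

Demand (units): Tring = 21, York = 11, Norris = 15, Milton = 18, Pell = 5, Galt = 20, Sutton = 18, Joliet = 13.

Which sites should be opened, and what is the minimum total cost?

Open A and B; minimum total cost 787.

For any fixed open set, each market goes to its cheapest open site; total = fixed + service.
{A, B}: Tring→A 5·21=105, York→A 7·11=77, Norris→B 3·15=45, Milton→A 7·18=126, Pell→A 6·5=30, Galt→A 3·20=60, Sutton→B 3·18=54, Joliet→A 5·13=65. Service 562; fixed 225; total 787.
{A, C}: Tring→A 5·21=105, York→C 2·11=22, Norris→C 8·15=120, Milton→A 7·18=126, Pell→C 4·5=20, Galt→A 3·20=60, Sutton→C 2·18=36, Joliet→A 5·13=65. Service 554; fixed 283; total 837.
{A, B, C}: Tring→A 5·21=105, York→C 2·11=22, Norris→B 3·15=45, Milton→A 7·18=126, Pell→C 4·5=20, Galt→A 3·20=60, Sutton→C 2·18=36, Joliet→A 5·13=65. Service 479; fixed 368; total 847.
{A, B, C, D}: service 440 + fixed 533 = 973
(All 15 nonempty subsets were checked; A and B is lowest.)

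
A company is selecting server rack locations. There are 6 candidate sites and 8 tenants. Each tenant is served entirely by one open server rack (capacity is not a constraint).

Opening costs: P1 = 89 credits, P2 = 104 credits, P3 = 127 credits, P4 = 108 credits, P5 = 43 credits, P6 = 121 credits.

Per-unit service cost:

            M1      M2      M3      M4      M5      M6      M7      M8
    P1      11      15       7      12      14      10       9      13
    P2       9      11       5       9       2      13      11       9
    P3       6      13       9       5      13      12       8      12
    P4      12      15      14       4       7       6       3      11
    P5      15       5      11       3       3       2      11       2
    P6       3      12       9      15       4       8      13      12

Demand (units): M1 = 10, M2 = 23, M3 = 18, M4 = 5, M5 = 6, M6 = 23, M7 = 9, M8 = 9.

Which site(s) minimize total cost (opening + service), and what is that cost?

For any fixed open set, each tenant goes to its cheapest open site; total = fixed + service.
{P2, P5}: M1→P2 9·10=90, M2→P5 5·23=115, M3→P2 5·18=90, M4→P5 3·5=15, M5→P2 2·6=12, M6→P5 2·23=46, M7→P2 11·9=99, M8→P5 2·9=18. Service 485; fixed 147; total 632.
{P1, P5}: service 529 + fixed 132 = 661
{P5, P6}: service 503 + fixed 164 = 667
{P1, P2, P3, P4, P5, P6}: service 353 + fixed 592 = 945
No other subset beats 632.

Open P2 and P5; minimum total cost 632.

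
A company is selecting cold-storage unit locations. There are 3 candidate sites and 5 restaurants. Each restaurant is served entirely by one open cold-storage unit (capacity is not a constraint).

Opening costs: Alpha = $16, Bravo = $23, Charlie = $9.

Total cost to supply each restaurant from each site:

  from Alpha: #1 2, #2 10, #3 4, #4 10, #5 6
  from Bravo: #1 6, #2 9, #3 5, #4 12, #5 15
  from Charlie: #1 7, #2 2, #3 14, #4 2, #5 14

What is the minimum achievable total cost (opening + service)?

For any fixed open set, each restaurant goes to its cheapest open site; total = fixed + service.
{Alpha, Charlie}: #1→Alpha 2, #2→Charlie 2, #3→Alpha 4, #4→Charlie 2, #5→Alpha 6. Service 16; fixed 25; total 41.
{Alpha}: service 32 + fixed 16 = 48
{Charlie}: #1→Charlie 7, #2→Charlie 2, #3→Charlie 14, #4→Charlie 2, #5→Charlie 14. Service 39; fixed 9; total 48.
{Alpha, Bravo, Charlie}: #1→Alpha 2, #2→Charlie 2, #3→Alpha 4, #4→Charlie 2, #5→Alpha 6. Service 16; fixed 48; total 64.
(All 7 nonempty subsets were checked; Alpha and Charlie is lowest.)

Minimum total cost: 41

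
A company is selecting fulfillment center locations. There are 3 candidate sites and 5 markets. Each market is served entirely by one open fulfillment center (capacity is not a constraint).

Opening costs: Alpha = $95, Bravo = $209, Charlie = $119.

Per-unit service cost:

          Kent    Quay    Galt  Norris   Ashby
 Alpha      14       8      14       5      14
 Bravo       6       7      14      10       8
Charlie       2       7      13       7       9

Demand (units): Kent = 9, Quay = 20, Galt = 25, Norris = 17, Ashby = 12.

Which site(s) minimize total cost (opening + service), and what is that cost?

For any fixed open set, each market goes to its cheapest open site; total = fixed + service.
{Charlie}: Kent→Charlie 2·9=18, Quay→Charlie 7·20=140, Galt→Charlie 13·25=325, Norris→Charlie 7·17=119, Ashby→Charlie 9·12=108. Service 710; fixed 119; total 829.
{Alpha, Charlie}: Kent→Charlie 2·9=18, Quay→Charlie 7·20=140, Galt→Charlie 13·25=325, Norris→Alpha 5·17=85, Ashby→Charlie 9·12=108. Service 676; fixed 214; total 890.
{Alpha}: service 889 + fixed 95 = 984
{Alpha, Bravo, Charlie}: service 664 + fixed 423 = 1087
(All 7 nonempty subsets were checked; Charlie only is lowest.)

Open Charlie only; minimum total cost 829.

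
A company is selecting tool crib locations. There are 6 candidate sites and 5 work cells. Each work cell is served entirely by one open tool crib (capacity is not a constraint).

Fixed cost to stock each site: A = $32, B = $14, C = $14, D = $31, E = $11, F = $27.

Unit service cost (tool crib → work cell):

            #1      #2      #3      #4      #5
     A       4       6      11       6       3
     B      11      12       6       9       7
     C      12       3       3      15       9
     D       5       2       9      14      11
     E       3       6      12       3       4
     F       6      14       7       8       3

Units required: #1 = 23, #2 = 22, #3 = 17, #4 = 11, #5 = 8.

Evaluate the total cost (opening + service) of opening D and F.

Total cost: 448

Each work cell is assigned to its cheapest site among the open ones.
{D, F}: #1→D 5·23=115, #2→D 2·22=44, #3→F 7·17=119, #4→F 8·11=88, #5→F 3·8=24. Service 390; fixed 58; total 448.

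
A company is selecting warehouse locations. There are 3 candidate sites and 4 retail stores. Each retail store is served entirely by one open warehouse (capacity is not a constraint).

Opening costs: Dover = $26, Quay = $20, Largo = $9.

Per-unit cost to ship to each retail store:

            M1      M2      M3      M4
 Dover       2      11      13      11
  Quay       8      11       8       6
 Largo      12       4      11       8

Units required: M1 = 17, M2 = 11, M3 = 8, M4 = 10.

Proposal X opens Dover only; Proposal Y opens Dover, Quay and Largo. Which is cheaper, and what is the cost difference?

Proposal Y is cheaper by 138.

Proposal X: {Dover}: M1→Dover 2·17=34, M2→Dover 11·11=121, M3→Dover 13·8=104, M4→Dover 11·10=110. Service 369; fixed 26; total 395.
Proposal Y: {Dover, Quay, Largo}: M1→Dover 2·17=34, M2→Largo 4·11=44, M3→Quay 8·8=64, M4→Quay 6·10=60. Service 202; fixed 55; total 257.
Difference: |395 − 257| = 138.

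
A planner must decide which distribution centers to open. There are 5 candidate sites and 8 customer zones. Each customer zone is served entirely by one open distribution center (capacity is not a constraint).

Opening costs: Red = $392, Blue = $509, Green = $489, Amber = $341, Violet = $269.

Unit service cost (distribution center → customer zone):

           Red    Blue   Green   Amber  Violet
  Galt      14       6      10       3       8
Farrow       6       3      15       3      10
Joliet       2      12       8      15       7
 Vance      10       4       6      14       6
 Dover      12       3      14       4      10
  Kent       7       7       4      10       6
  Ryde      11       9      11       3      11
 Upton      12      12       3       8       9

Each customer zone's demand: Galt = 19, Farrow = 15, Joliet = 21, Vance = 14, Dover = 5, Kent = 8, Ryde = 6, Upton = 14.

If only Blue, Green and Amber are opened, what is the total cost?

Total cost: 1772

Each customer zone is assigned to its cheapest site among the open ones.
{Blue, Green, Amber}: Galt→Amber 3·19=57, Farrow→Blue 3·15=45, Joliet→Green 8·21=168, Vance→Blue 4·14=56, Dover→Blue 3·5=15, Kent→Green 4·8=32, Ryde→Amber 3·6=18, Upton→Green 3·14=42. Service 433; fixed 1339; total 1772.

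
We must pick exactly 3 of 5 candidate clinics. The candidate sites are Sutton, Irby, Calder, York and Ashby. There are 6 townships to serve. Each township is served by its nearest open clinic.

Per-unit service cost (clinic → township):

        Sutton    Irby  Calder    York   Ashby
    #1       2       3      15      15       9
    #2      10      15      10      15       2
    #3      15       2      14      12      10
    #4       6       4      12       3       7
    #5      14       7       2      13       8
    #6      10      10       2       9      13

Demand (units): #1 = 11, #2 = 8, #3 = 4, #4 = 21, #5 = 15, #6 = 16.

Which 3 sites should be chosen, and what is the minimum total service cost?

With exactly 3 open, each township uses its cheapest among the chosen.
{Irby, Calder, Ashby}: #1→Irby 3·11=33, #2→Ashby 2·8=16, #3→Irby 2·4=8, #4→Irby 4·21=84, #5→Calder 2·15=30, #6→Calder 2·16=32. Service cost 203.
{Irby, Calder, York}: service cost 246
{Sutton, Irby, Calder}: service cost 256
Among all 10 size-3 choices, {Irby, Calder, Ashby} is lowest.

Choose Irby, Calder and Ashby; total service cost 203.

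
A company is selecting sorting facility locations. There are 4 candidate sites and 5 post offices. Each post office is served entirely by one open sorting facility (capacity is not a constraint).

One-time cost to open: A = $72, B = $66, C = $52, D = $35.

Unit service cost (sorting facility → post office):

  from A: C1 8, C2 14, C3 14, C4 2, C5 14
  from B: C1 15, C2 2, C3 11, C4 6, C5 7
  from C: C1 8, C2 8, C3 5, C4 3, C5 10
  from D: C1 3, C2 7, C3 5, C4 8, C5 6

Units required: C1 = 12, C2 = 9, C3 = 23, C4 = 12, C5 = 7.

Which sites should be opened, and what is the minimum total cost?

For any fixed open set, each post office goes to its cheapest open site; total = fixed + service.
{C, D}: C1→D 3·12=36, C2→D 7·9=63, C3→C 5·23=115, C4→C 3·12=36, C5→D 6·7=42. Service 292; fixed 87; total 379.
{B, D}: C1→D 3·12=36, C2→B 2·9=18, C3→D 5·23=115, C4→B 6·12=72, C5→D 6·7=42. Service 283; fixed 101; total 384.
{A, D}: service 280 + fixed 107 = 387
{A, B, C, D}: service 235 + fixed 225 = 460
(All 15 nonempty subsets were checked; C and D is lowest.)

Open C and D; minimum total cost 379.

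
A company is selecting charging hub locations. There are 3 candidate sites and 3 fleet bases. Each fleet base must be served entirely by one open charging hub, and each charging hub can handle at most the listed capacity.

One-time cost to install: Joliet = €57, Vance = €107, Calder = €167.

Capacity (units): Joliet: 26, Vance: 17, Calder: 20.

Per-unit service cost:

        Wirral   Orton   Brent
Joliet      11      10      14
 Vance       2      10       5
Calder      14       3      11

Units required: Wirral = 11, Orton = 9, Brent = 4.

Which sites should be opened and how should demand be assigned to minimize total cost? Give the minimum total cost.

Open {Joliet, Vance}: Wirral→Vance 2·11=22, Orton→Joliet 10·9=90, Brent→Vance 5·4=20.
Loads: Joliet carries 9/26, Vance carries 15/17. Service 132; fixed 164; total 296.
Next best feasible plan costs 324.

Minimum total cost: 296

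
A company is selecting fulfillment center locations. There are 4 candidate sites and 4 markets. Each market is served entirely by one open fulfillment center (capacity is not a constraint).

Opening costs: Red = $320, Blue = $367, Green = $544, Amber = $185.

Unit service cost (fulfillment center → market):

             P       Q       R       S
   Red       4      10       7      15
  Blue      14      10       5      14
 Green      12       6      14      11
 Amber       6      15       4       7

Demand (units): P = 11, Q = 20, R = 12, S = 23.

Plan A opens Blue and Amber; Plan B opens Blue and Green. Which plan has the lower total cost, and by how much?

Plan A is cheaper by 449.

Plan A: {Blue, Amber}: P→Amber 6·11=66, Q→Blue 10·20=200, R→Amber 4·12=48, S→Amber 7·23=161. Service 475; fixed 552; total 1027.
Plan B: {Blue, Green}: P→Green 12·11=132, Q→Green 6·20=120, R→Blue 5·12=60, S→Green 11·23=253. Service 565; fixed 911; total 1476.
Difference: |1027 − 1476| = 449.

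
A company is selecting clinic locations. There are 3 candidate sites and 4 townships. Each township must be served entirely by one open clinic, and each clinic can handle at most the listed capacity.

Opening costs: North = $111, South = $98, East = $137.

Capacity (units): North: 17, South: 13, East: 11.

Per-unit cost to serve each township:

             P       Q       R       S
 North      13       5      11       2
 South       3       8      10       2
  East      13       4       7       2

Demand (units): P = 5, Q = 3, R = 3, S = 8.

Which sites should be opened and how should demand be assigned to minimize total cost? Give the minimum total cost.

Open {North, South}: P→South 3·5=15, Q→North 5·3=15, R→South 10·3=30, S→North 2·8=16.
Loads: North carries 11/17, South carries 8/13. Service 76; fixed 209; total 285.
Next best feasible plan costs 288.

Minimum total cost: 285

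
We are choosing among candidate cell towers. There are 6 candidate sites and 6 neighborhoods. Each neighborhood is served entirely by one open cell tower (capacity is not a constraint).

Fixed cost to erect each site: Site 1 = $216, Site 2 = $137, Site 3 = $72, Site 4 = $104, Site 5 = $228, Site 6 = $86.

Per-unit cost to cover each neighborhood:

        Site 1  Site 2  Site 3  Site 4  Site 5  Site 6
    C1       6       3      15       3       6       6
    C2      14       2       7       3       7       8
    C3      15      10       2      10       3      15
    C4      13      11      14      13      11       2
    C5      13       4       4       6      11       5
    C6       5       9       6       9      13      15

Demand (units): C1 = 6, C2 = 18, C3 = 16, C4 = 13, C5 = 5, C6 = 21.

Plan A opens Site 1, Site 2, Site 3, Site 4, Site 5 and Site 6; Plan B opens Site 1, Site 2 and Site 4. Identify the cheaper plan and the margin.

Plan A: {Site 1, Site 2, Site 3, Site 4, Site 5, Site 6}: C1→Site 2 3·6=18, C2→Site 2 2·18=36, C3→Site 3 2·16=32, C4→Site 6 2·13=26, C5→Site 2 4·5=20, C6→Site 1 5·21=105. Service 237; fixed 843; total 1080.
Plan B: {Site 1, Site 2, Site 4}: C1→Site 2 3·6=18, C2→Site 2 2·18=36, C3→Site 2 10·16=160, C4→Site 2 11·13=143, C5→Site 2 4·5=20, C6→Site 1 5·21=105. Service 482; fixed 457; total 939.
Difference: |1080 − 939| = 141.

Plan B is cheaper by 141.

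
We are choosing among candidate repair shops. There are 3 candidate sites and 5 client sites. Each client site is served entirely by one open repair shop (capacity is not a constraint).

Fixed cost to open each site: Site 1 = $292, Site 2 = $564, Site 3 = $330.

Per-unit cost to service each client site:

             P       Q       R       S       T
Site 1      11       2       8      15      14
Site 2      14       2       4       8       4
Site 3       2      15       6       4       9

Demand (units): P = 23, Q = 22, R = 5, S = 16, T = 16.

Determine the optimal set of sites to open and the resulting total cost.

Open Site 3 only; minimum total cost 944.

For any fixed open set, each client site goes to its cheapest open site; total = fixed + service.
{Site 3}: P→Site 3 2·23=46, Q→Site 3 15·22=330, R→Site 3 6·5=30, S→Site 3 4·16=64, T→Site 3 9·16=144. Service 614; fixed 330; total 944.
{Site 1, Site 3}: service 328 + fixed 622 = 950
{Site 1}: P→Site 1 11·23=253, Q→Site 1 2·22=44, R→Site 1 8·5=40, S→Site 1 15·16=240, T→Site 1 14·16=224. Service 801; fixed 292; total 1093.
{Site 1, Site 2, Site 3}: service 238 + fixed 1186 = 1424
No other subset beats 944.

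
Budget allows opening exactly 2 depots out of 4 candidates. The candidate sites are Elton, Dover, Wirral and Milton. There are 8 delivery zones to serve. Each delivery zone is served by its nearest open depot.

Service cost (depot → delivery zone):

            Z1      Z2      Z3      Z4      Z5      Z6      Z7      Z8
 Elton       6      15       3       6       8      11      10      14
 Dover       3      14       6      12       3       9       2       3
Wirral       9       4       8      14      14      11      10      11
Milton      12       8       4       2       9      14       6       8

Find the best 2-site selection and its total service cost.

With exactly 2 open, each delivery zone uses its cheapest among the chosen.
{Dover, Milton}: Z1→Dover 3, Z2→Milton 8, Z3→Milton 4, Z4→Milton 2, Z5→Dover 3, Z6→Dover 9, Z7→Dover 2, Z8→Dover 3. Service cost 34.
{Dover, Wirral}: service cost 42
{Elton, Dover}: service cost 43
Among all 6 size-2 choices, {Dover, Milton} is lowest.

Choose Dover and Milton; total service cost 34.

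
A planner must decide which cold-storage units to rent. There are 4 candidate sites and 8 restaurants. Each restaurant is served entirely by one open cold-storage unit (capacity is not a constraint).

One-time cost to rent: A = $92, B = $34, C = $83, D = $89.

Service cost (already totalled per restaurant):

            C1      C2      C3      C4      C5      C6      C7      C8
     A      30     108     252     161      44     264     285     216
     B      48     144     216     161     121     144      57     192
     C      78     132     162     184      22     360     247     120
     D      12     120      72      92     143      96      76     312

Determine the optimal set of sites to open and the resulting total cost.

Open C and D; minimum total cost 782.

For any fixed open set, each restaurant goes to its cheapest open site; total = fixed + service.
{C, D}: C1→D 12, C2→D 120, C3→D 72, C4→D 92, C5→C 22, C6→D 96, C7→D 76, C8→C 120. Service 610; fixed 172; total 782.
{B, C, D}: C1→D 12, C2→D 120, C3→D 72, C4→D 92, C5→C 22, C6→D 96, C7→B 57, C8→C 120. Service 591; fixed 206; total 797.
{A, C, D}: service 598 + fixed 264 = 862
{A, B, C, D}: C1→D 12, C2→A 108, C3→D 72, C4→D 92, C5→C 22, C6→D 96, C7→B 57, C8→C 120. Service 579; fixed 298; total 877.
(All 15 nonempty subsets were checked; C and D is lowest.)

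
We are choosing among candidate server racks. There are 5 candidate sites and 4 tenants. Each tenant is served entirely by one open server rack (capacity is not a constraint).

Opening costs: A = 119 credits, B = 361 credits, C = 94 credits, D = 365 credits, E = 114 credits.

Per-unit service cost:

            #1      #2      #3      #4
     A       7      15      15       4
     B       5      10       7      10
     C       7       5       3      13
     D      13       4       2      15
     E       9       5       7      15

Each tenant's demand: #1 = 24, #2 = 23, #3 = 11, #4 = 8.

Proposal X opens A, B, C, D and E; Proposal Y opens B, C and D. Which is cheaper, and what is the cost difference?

Proposal X: {A, B, C, D, E}: #1→B 5·24=120, #2→D 4·23=92, #3→D 2·11=22, #4→A 4·8=32. Service 266; fixed 1053; total 1319.
Proposal Y: {B, C, D}: #1→B 5·24=120, #2→D 4·23=92, #3→D 2·11=22, #4→B 10·8=80. Service 314; fixed 820; total 1134.
Difference: |1319 − 1134| = 185.

Proposal Y is cheaper by 185.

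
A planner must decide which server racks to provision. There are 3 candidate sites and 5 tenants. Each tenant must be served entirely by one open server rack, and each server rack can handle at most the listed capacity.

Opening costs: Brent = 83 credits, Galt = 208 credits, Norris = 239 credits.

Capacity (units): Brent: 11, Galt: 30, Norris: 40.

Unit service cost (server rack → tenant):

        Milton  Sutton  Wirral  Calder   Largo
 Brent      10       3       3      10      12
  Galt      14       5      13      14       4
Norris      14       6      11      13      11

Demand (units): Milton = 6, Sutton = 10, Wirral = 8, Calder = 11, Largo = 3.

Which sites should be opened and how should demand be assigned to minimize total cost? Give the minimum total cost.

Open {Brent, Galt}: Milton→Galt 14·6=84, Sutton→Galt 5·10=50, Wirral→Brent 3·8=24, Calder→Galt 14·11=154, Largo→Galt 4·3=12.
Loads: Brent carries 8/11, Galt carries 30/30. Service 324; fixed 291; total 615.
Next best feasible plan costs 639.

Minimum total cost: 615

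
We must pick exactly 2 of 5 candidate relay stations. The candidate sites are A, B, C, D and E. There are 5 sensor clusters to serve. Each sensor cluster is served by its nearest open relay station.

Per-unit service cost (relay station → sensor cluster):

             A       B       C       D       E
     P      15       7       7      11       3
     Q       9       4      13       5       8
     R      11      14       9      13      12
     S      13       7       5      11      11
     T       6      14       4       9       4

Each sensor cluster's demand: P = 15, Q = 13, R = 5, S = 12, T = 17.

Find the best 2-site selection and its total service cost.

With exactly 2 open, each sensor cluster uses its cheapest among the chosen.
{B, E}: P→E 3·15=45, Q→B 4·13=52, R→E 12·5=60, S→B 7·12=84, T→E 4·17=68. Service cost 309.
{C, E}: service cost 322
{B, C}: service cost 330
Among all 10 size-2 choices, {B, E} is lowest.

Choose B and E; total service cost 309.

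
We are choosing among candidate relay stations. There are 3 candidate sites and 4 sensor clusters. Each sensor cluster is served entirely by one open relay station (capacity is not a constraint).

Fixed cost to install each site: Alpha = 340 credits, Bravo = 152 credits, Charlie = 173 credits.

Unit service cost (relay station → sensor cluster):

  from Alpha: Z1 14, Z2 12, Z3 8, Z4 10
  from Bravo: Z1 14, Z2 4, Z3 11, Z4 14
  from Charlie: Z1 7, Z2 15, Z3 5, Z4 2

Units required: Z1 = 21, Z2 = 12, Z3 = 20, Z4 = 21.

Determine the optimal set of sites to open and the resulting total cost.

For any fixed open set, each sensor cluster goes to its cheapest open site; total = fixed + service.
{Charlie}: Z1→Charlie 7·21=147, Z2→Charlie 15·12=180, Z3→Charlie 5·20=100, Z4→Charlie 2·21=42. Service 469; fixed 173; total 642.
{Bravo, Charlie}: service 337 + fixed 325 = 662
{Alpha, Charlie}: Z1→Charlie 7·21=147, Z2→Alpha 12·12=144, Z3→Charlie 5·20=100, Z4→Charlie 2·21=42. Service 433; fixed 513; total 946.
{Alpha, Bravo, Charlie}: service 337 + fixed 665 = 1002
No other subset beats 642.

Open Charlie only; minimum total cost 642.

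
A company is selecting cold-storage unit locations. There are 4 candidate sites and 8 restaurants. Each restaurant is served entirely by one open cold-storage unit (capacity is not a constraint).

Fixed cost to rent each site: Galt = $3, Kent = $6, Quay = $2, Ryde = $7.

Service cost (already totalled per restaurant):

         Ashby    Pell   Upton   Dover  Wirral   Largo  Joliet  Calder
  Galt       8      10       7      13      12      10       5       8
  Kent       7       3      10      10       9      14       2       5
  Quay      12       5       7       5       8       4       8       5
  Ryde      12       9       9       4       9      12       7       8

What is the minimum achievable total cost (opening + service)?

For any fixed open set, each restaurant goes to its cheapest open site; total = fixed + service.
{Kent, Quay}: Ashby→Kent 7, Pell→Kent 3, Upton→Quay 7, Dover→Quay 5, Wirral→Quay 8, Largo→Quay 4, Joliet→Kent 2, Calder→Kent 5. Service 41; fixed 8; total 49.
{Galt, Kent, Quay}: service 41 + fixed 11 = 52
{Galt, Quay}: Ashby→Galt 8, Pell→Quay 5, Upton→Galt 7, Dover→Quay 5, Wirral→Quay 8, Largo→Quay 4, Joliet→Galt 5, Calder→Quay 5. Service 47; fixed 5; total 52.
{Galt, Kent, Quay, Ryde}: service 40 + fixed 18 = 58
No other subset beats 49.

Minimum total cost: 49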